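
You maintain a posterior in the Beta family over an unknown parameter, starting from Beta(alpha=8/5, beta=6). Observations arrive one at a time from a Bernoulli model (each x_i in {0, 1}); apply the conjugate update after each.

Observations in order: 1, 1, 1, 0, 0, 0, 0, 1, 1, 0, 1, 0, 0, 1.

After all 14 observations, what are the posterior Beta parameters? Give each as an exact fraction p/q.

alpha=43/5, beta=13

obs 1: x=1 → posterior Beta(13/5, 6)
obs 2: x=1 → posterior Beta(18/5, 6)
obs 3: x=1 → posterior Beta(23/5, 6)
obs 4: x=0 → posterior Beta(23/5, 7)
obs 5: x=0 → posterior Beta(23/5, 8)
obs 6: x=0 → posterior Beta(23/5, 9)
obs 7: x=0 → posterior Beta(23/5, 10)
obs 8: x=1 → posterior Beta(28/5, 10)
obs 9: x=1 → posterior Beta(33/5, 10)
obs 10: x=0 → posterior Beta(33/5, 11)
obs 11: x=1 → posterior Beta(38/5, 11)
obs 12: x=0 → posterior Beta(38/5, 12)
obs 13: x=0 → posterior Beta(38/5, 13)
obs 14: x=1 → posterior Beta(43/5, 13)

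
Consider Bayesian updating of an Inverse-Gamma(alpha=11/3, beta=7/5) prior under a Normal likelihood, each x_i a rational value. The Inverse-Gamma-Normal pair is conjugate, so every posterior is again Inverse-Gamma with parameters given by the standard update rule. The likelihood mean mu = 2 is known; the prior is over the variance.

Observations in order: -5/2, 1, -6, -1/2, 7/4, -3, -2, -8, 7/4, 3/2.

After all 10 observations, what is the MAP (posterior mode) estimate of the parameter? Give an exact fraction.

obs 1: x=-5/2 → posterior Inverse-Gamma(25/6, 461/40)
obs 2: x=1 → posterior Inverse-Gamma(14/3, 481/40)
obs 3: x=-6 → posterior Inverse-Gamma(31/6, 1761/40)
obs 4: x=-1/2 → posterior Inverse-Gamma(17/3, 943/20)
obs 5: x=7/4 → posterior Inverse-Gamma(37/6, 7549/160)
obs 6: x=-3 → posterior Inverse-Gamma(20/3, 9549/160)
obs 7: x=-2 → posterior Inverse-Gamma(43/6, 10829/160)
obs 8: x=-8 → posterior Inverse-Gamma(23/3, 18829/160)
obs 9: x=7/4 → posterior Inverse-Gamma(49/6, 9417/80)
obs 10: x=3/2 → posterior Inverse-Gamma(26/3, 9427/80)

28281/2320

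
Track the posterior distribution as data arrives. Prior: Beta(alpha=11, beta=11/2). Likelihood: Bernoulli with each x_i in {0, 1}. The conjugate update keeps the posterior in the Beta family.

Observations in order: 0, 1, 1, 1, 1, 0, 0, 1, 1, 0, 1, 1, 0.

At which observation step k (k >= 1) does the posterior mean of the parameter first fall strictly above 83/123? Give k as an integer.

obs 1: x=0 → posterior Beta(11, 13/2)
obs 2: x=1 → posterior Beta(12, 13/2)
obs 3: x=1 → posterior Beta(13, 13/2)
obs 4: x=1 → posterior Beta(14, 13/2)
obs 5: x=1 → posterior Beta(15, 13/2)
obs 6: x=0 → posterior Beta(15, 15/2)
obs 7: x=0 → posterior Beta(15, 17/2)
obs 8: x=1 → posterior Beta(16, 17/2)
obs 9: x=1 → posterior Beta(17, 17/2)
obs 10: x=0 → posterior Beta(17, 19/2)
obs 11: x=1 → posterior Beta(18, 19/2)
obs 12: x=1 → posterior Beta(19, 19/2)
obs 13: x=0 → posterior Beta(19, 21/2)

k = 4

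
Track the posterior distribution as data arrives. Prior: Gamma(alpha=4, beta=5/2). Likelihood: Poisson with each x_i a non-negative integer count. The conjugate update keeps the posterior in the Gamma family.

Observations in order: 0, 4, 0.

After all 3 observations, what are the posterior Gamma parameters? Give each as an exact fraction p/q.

alpha=8, beta=11/2

obs 1: x=0 → posterior Gamma(4, 7/2)
obs 2: x=4 → posterior Gamma(8, 9/2)
obs 3: x=0 → posterior Gamma(8, 11/2)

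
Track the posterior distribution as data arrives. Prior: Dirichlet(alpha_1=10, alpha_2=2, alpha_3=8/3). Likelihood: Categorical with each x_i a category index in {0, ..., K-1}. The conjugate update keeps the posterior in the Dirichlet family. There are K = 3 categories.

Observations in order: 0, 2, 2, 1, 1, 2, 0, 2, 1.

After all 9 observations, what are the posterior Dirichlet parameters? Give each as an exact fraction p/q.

alpha_1=12, alpha_2=5, alpha_3=20/3

obs 1: x=0 → posterior Dirichlet(11, 2, 8/3)
obs 2: x=2 → posterior Dirichlet(11, 2, 11/3)
obs 3: x=2 → posterior Dirichlet(11, 2, 14/3)
obs 4: x=1 → posterior Dirichlet(11, 3, 14/3)
obs 5: x=1 → posterior Dirichlet(11, 4, 14/3)
obs 6: x=2 → posterior Dirichlet(11, 4, 17/3)
obs 7: x=0 → posterior Dirichlet(12, 4, 17/3)
obs 8: x=2 → posterior Dirichlet(12, 4, 20/3)
obs 9: x=1 → posterior Dirichlet(12, 5, 20/3)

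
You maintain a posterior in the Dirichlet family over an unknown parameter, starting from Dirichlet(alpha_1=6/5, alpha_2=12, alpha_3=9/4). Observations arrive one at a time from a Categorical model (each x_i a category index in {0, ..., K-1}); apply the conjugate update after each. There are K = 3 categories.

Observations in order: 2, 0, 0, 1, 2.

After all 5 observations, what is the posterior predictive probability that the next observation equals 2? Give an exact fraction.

obs 1: x=2 → posterior Dirichlet(6/5, 12, 13/4)
obs 2: x=0 → posterior Dirichlet(11/5, 12, 13/4)
obs 3: x=0 → posterior Dirichlet(16/5, 12, 13/4)
obs 4: x=1 → posterior Dirichlet(16/5, 13, 13/4)
obs 5: x=2 → posterior Dirichlet(16/5, 13, 17/4)

85/409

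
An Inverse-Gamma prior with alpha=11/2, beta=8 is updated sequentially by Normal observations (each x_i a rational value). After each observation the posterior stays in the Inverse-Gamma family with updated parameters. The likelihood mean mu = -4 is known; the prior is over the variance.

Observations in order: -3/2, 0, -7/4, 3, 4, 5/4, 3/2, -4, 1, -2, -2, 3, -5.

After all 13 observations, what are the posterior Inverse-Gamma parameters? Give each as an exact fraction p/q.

alpha=12, beta=2377/16

obs 1: x=-3/2 → posterior Inverse-Gamma(6, 89/8)
obs 2: x=0 → posterior Inverse-Gamma(13/2, 153/8)
obs 3: x=-7/4 → posterior Inverse-Gamma(7, 693/32)
obs 4: x=3 → posterior Inverse-Gamma(15/2, 1477/32)
obs 5: x=4 → posterior Inverse-Gamma(8, 2501/32)
obs 6: x=5/4 → posterior Inverse-Gamma(17/2, 1471/16)
obs 7: x=3/2 → posterior Inverse-Gamma(9, 1713/16)
obs 8: x=-4 → posterior Inverse-Gamma(19/2, 1713/16)
obs 9: x=1 → posterior Inverse-Gamma(10, 1913/16)
obs 10: x=-2 → posterior Inverse-Gamma(21/2, 1945/16)
obs 11: x=-2 → posterior Inverse-Gamma(11, 1977/16)
obs 12: x=3 → posterior Inverse-Gamma(23/2, 2369/16)
obs 13: x=-5 → posterior Inverse-Gamma(12, 2377/16)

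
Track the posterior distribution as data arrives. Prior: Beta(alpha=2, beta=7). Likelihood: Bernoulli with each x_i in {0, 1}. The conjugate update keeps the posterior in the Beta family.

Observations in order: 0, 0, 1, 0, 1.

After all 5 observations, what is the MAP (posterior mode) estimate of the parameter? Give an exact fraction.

obs 1: x=0 → posterior Beta(2, 8)
obs 2: x=0 → posterior Beta(2, 9)
obs 3: x=1 → posterior Beta(3, 9)
obs 4: x=0 → posterior Beta(3, 10)
obs 5: x=1 → posterior Beta(4, 10)

1/4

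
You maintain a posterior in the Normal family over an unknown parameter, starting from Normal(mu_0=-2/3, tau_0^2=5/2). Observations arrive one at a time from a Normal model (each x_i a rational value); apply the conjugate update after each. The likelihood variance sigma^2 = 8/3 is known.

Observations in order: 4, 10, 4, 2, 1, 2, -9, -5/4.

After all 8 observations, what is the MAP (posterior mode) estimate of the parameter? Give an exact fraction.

obs 1: x=4 → posterior Normal(148/93, 40/31)
obs 2: x=10 → posterior Normal(13/3, 20/23)
obs 3: x=4 → posterior Normal(778/183, 40/61)
obs 4: x=2 → posterior Normal(217/57, 10/19)
obs 5: x=1 → posterior Normal(913/273, 40/91)
obs 6: x=2 → posterior Normal(1003/318, 20/53)
obs 7: x=-9 → posterior Normal(598/363, 40/121)
obs 8: x=-5/4 → posterior Normal(2167/1632, 5/17)

2167/1632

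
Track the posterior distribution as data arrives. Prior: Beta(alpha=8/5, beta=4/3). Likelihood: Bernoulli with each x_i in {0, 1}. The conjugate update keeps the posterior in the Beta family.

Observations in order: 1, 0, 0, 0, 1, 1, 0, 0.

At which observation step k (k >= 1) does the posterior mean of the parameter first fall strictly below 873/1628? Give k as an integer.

obs 1: x=1 → posterior Beta(13/5, 4/3)
obs 2: x=0 → posterior Beta(13/5, 7/3)
obs 3: x=0 → posterior Beta(13/5, 10/3)
obs 4: x=0 → posterior Beta(13/5, 13/3)
obs 5: x=1 → posterior Beta(18/5, 13/3)
obs 6: x=1 → posterior Beta(23/5, 13/3)
obs 7: x=0 → posterior Beta(23/5, 16/3)
obs 8: x=0 → posterior Beta(23/5, 19/3)

k = 2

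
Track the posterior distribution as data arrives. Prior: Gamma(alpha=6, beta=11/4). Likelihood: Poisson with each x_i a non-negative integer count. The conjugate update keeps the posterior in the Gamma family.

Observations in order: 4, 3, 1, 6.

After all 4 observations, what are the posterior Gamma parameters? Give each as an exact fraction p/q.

alpha=20, beta=27/4

obs 1: x=4 → posterior Gamma(10, 15/4)
obs 2: x=3 → posterior Gamma(13, 19/4)
obs 3: x=1 → posterior Gamma(14, 23/4)
obs 4: x=6 → posterior Gamma(20, 27/4)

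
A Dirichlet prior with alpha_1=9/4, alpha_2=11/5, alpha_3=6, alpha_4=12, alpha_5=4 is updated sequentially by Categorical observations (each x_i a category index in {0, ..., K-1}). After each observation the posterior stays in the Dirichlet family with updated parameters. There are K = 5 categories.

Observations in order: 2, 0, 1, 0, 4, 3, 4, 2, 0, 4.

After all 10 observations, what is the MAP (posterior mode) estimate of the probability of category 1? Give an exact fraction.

obs 1: x=2 → posterior Dirichlet(9/4, 11/5, 7, 12, 4)
obs 2: x=0 → posterior Dirichlet(13/4, 11/5, 7, 12, 4)
obs 3: x=1 → posterior Dirichlet(13/4, 16/5, 7, 12, 4)
obs 4: x=0 → posterior Dirichlet(17/4, 16/5, 7, 12, 4)
obs 5: x=4 → posterior Dirichlet(17/4, 16/5, 7, 12, 5)
obs 6: x=3 → posterior Dirichlet(17/4, 16/5, 7, 13, 5)
obs 7: x=4 → posterior Dirichlet(17/4, 16/5, 7, 13, 6)
obs 8: x=2 → posterior Dirichlet(17/4, 16/5, 8, 13, 6)
obs 9: x=0 → posterior Dirichlet(21/4, 16/5, 8, 13, 6)
obs 10: x=4 → posterior Dirichlet(21/4, 16/5, 8, 13, 7)

44/629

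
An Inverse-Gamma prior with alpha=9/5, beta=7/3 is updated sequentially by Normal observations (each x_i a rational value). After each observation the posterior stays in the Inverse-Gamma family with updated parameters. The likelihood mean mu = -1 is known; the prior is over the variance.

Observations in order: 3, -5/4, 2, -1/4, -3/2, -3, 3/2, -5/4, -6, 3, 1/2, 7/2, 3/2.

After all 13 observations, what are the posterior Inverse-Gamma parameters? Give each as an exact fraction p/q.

obs 1: x=3 → posterior Inverse-Gamma(23/10, 31/3)
obs 2: x=-5/4 → posterior Inverse-Gamma(14/5, 995/96)
obs 3: x=2 → posterior Inverse-Gamma(33/10, 1427/96)
obs 4: x=-1/4 → posterior Inverse-Gamma(19/5, 727/48)
obs 5: x=-3/2 → posterior Inverse-Gamma(43/10, 733/48)
obs 6: x=-3 → posterior Inverse-Gamma(24/5, 829/48)
obs 7: x=3/2 → posterior Inverse-Gamma(53/10, 979/48)
obs 8: x=-5/4 → posterior Inverse-Gamma(29/5, 1961/96)
obs 9: x=-6 → posterior Inverse-Gamma(63/10, 3161/96)
obs 10: x=3 → posterior Inverse-Gamma(34/5, 3929/96)
obs 11: x=1/2 → posterior Inverse-Gamma(73/10, 4037/96)
obs 12: x=7/2 → posterior Inverse-Gamma(39/5, 5009/96)
obs 13: x=3/2 → posterior Inverse-Gamma(83/10, 5309/96)

alpha=83/10, beta=5309/96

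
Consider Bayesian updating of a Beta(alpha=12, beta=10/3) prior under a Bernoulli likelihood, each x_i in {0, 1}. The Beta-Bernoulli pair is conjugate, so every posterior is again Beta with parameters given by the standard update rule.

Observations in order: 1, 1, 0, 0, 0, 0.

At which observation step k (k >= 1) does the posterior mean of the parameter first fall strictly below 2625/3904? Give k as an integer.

k = 6

obs 1: x=1 → posterior Beta(13, 10/3)
obs 2: x=1 → posterior Beta(14, 10/3)
obs 3: x=0 → posterior Beta(14, 13/3)
obs 4: x=0 → posterior Beta(14, 16/3)
obs 5: x=0 → posterior Beta(14, 19/3)
obs 6: x=0 → posterior Beta(14, 22/3)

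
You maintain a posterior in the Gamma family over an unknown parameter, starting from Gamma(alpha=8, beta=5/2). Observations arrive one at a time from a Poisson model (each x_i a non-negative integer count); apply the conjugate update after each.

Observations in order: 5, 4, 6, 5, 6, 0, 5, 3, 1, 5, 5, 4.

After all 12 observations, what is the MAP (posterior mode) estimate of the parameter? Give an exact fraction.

112/29

obs 1: x=5 → posterior Gamma(13, 7/2)
obs 2: x=4 → posterior Gamma(17, 9/2)
obs 3: x=6 → posterior Gamma(23, 11/2)
obs 4: x=5 → posterior Gamma(28, 13/2)
obs 5: x=6 → posterior Gamma(34, 15/2)
obs 6: x=0 → posterior Gamma(34, 17/2)
obs 7: x=5 → posterior Gamma(39, 19/2)
obs 8: x=3 → posterior Gamma(42, 21/2)
obs 9: x=1 → posterior Gamma(43, 23/2)
obs 10: x=5 → posterior Gamma(48, 25/2)
obs 11: x=5 → posterior Gamma(53, 27/2)
obs 12: x=4 → posterior Gamma(57, 29/2)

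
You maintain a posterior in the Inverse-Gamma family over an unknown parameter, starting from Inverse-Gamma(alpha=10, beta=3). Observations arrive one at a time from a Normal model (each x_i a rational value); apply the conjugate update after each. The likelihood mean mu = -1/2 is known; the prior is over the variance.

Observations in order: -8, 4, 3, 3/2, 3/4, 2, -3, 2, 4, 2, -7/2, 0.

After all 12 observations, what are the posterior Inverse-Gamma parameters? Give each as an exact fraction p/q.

alpha=16, beta=2477/32

obs 1: x=-8 → posterior Inverse-Gamma(21/2, 249/8)
obs 2: x=4 → posterior Inverse-Gamma(11, 165/4)
obs 3: x=3 → posterior Inverse-Gamma(23/2, 379/8)
obs 4: x=3/2 → posterior Inverse-Gamma(12, 395/8)
obs 5: x=3/4 → posterior Inverse-Gamma(25/2, 1605/32)
obs 6: x=2 → posterior Inverse-Gamma(13, 1705/32)
obs 7: x=-3 → posterior Inverse-Gamma(27/2, 1805/32)
obs 8: x=2 → posterior Inverse-Gamma(14, 1905/32)
obs 9: x=4 → posterior Inverse-Gamma(29/2, 2229/32)
obs 10: x=2 → posterior Inverse-Gamma(15, 2329/32)
obs 11: x=-7/2 → posterior Inverse-Gamma(31/2, 2473/32)
obs 12: x=0 → posterior Inverse-Gamma(16, 2477/32)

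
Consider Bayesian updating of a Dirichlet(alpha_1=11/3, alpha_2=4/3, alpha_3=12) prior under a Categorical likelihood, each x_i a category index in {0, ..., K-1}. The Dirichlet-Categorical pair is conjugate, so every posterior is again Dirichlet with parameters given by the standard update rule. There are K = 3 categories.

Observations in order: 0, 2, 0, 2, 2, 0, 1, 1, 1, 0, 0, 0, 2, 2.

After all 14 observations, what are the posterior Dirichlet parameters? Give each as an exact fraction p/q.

obs 1: x=0 → posterior Dirichlet(14/3, 4/3, 12)
obs 2: x=2 → posterior Dirichlet(14/3, 4/3, 13)
obs 3: x=0 → posterior Dirichlet(17/3, 4/3, 13)
obs 4: x=2 → posterior Dirichlet(17/3, 4/3, 14)
obs 5: x=2 → posterior Dirichlet(17/3, 4/3, 15)
obs 6: x=0 → posterior Dirichlet(20/3, 4/3, 15)
obs 7: x=1 → posterior Dirichlet(20/3, 7/3, 15)
obs 8: x=1 → posterior Dirichlet(20/3, 10/3, 15)
obs 9: x=1 → posterior Dirichlet(20/3, 13/3, 15)
obs 10: x=0 → posterior Dirichlet(23/3, 13/3, 15)
obs 11: x=0 → posterior Dirichlet(26/3, 13/3, 15)
obs 12: x=0 → posterior Dirichlet(29/3, 13/3, 15)
obs 13: x=2 → posterior Dirichlet(29/3, 13/3, 16)
obs 14: x=2 → posterior Dirichlet(29/3, 13/3, 17)

alpha_1=29/3, alpha_2=13/3, alpha_3=17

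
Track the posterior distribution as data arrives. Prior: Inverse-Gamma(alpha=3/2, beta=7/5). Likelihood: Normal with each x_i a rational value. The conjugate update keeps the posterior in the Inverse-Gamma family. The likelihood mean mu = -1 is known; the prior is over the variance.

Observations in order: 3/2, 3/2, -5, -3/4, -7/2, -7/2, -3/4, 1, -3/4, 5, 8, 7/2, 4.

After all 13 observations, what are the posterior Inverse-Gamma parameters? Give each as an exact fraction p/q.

alpha=8, beta=16819/160

obs 1: x=3/2 → posterior Inverse-Gamma(2, 181/40)
obs 2: x=3/2 → posterior Inverse-Gamma(5/2, 153/20)
obs 3: x=-5 → posterior Inverse-Gamma(3, 313/20)
obs 4: x=-3/4 → posterior Inverse-Gamma(7/2, 2509/160)
obs 5: x=-7/2 → posterior Inverse-Gamma(4, 3009/160)
obs 6: x=-7/2 → posterior Inverse-Gamma(9/2, 3509/160)
obs 7: x=-3/4 → posterior Inverse-Gamma(5, 1757/80)
obs 8: x=1 → posterior Inverse-Gamma(11/2, 1917/80)
obs 9: x=-3/4 → posterior Inverse-Gamma(6, 3839/160)
obs 10: x=5 → posterior Inverse-Gamma(13/2, 6719/160)
obs 11: x=8 → posterior Inverse-Gamma(7, 13199/160)
obs 12: x=7/2 → posterior Inverse-Gamma(15/2, 14819/160)
obs 13: x=4 → posterior Inverse-Gamma(8, 16819/160)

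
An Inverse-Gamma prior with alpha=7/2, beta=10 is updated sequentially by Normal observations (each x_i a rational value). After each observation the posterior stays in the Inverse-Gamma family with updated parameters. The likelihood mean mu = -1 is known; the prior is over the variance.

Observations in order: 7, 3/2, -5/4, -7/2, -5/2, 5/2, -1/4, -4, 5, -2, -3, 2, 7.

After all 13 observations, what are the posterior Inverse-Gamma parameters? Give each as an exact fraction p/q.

obs 1: x=7 → posterior Inverse-Gamma(4, 42)
obs 2: x=3/2 → posterior Inverse-Gamma(9/2, 361/8)
obs 3: x=-5/4 → posterior Inverse-Gamma(5, 1445/32)
obs 4: x=-7/2 → posterior Inverse-Gamma(11/2, 1545/32)
obs 5: x=-5/2 → posterior Inverse-Gamma(6, 1581/32)
obs 6: x=5/2 → posterior Inverse-Gamma(13/2, 1777/32)
obs 7: x=-1/4 → posterior Inverse-Gamma(7, 893/16)
obs 8: x=-4 → posterior Inverse-Gamma(15/2, 965/16)
obs 9: x=5 → posterior Inverse-Gamma(8, 1253/16)
obs 10: x=-2 → posterior Inverse-Gamma(17/2, 1261/16)
obs 11: x=-3 → posterior Inverse-Gamma(9, 1293/16)
obs 12: x=2 → posterior Inverse-Gamma(19/2, 1365/16)
obs 13: x=7 → posterior Inverse-Gamma(10, 1877/16)

alpha=10, beta=1877/16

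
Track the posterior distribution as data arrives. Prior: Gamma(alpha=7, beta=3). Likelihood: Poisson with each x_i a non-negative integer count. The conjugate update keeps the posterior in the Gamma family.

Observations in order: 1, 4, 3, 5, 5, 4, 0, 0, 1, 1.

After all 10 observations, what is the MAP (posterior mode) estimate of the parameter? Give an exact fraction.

obs 1: x=1 → posterior Gamma(8, 4)
obs 2: x=4 → posterior Gamma(12, 5)
obs 3: x=3 → posterior Gamma(15, 6)
obs 4: x=5 → posterior Gamma(20, 7)
obs 5: x=5 → posterior Gamma(25, 8)
obs 6: x=4 → posterior Gamma(29, 9)
obs 7: x=0 → posterior Gamma(29, 10)
obs 8: x=0 → posterior Gamma(29, 11)
obs 9: x=1 → posterior Gamma(30, 12)
obs 10: x=1 → posterior Gamma(31, 13)

30/13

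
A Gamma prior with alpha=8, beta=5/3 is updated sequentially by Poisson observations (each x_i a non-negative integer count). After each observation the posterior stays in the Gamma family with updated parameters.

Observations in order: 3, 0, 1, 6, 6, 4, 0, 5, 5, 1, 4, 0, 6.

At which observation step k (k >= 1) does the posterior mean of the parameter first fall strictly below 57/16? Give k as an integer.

obs 1: x=3 → posterior Gamma(11, 8/3)
obs 2: x=0 → posterior Gamma(11, 11/3)
obs 3: x=1 → posterior Gamma(12, 14/3)
obs 4: x=6 → posterior Gamma(18, 17/3)
obs 5: x=6 → posterior Gamma(24, 20/3)
obs 6: x=4 → posterior Gamma(28, 23/3)
obs 7: x=0 → posterior Gamma(28, 26/3)
obs 8: x=5 → posterior Gamma(33, 29/3)
obs 9: x=5 → posterior Gamma(38, 32/3)
obs 10: x=1 → posterior Gamma(39, 35/3)
obs 11: x=4 → posterior Gamma(43, 38/3)
obs 12: x=0 → posterior Gamma(43, 41/3)
obs 13: x=6 → posterior Gamma(49, 44/3)

k = 2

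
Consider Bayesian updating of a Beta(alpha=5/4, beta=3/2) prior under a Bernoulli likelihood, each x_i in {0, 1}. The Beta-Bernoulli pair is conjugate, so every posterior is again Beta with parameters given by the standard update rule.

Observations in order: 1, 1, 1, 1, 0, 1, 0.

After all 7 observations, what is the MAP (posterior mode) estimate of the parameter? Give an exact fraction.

obs 1: x=1 → posterior Beta(9/4, 3/2)
obs 2: x=1 → posterior Beta(13/4, 3/2)
obs 3: x=1 → posterior Beta(17/4, 3/2)
obs 4: x=1 → posterior Beta(21/4, 3/2)
obs 5: x=0 → posterior Beta(21/4, 5/2)
obs 6: x=1 → posterior Beta(25/4, 5/2)
obs 7: x=0 → posterior Beta(25/4, 7/2)

21/31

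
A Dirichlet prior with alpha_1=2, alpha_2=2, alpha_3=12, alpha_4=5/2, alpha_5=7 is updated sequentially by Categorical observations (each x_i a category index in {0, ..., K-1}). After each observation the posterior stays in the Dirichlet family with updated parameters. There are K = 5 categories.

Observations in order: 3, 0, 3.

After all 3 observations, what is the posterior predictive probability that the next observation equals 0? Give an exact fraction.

obs 1: x=3 → posterior Dirichlet(2, 2, 12, 7/2, 7)
obs 2: x=0 → posterior Dirichlet(3, 2, 12, 7/2, 7)
obs 3: x=3 → posterior Dirichlet(3, 2, 12, 9/2, 7)

2/19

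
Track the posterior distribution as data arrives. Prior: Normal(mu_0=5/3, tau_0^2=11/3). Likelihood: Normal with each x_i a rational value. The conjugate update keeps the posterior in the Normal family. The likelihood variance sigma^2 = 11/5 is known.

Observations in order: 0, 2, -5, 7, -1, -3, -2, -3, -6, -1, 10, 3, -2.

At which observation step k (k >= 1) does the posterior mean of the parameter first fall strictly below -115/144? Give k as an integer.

k = 9

obs 1: x=0 → posterior Normal(5/8, 11/8)
obs 2: x=2 → posterior Normal(15/13, 11/13)
obs 3: x=-5 → posterior Normal(-5/9, 11/18)
obs 4: x=7 → posterior Normal(25/23, 11/23)
obs 5: x=-1 → posterior Normal(5/7, 11/28)
obs 6: x=-3 → posterior Normal(5/33, 1/3)
obs 7: x=-2 → posterior Normal(-5/38, 11/38)
obs 8: x=-3 → posterior Normal(-20/43, 11/43)
obs 9: x=-6 → posterior Normal(-25/24, 11/48)
obs 10: x=-1 → posterior Normal(-55/53, 11/53)
obs 11: x=10 → posterior Normal(-5/58, 11/58)
obs 12: x=3 → posterior Normal(10/63, 11/63)
obs 13: x=-2 → posterior Normal(0, 11/68)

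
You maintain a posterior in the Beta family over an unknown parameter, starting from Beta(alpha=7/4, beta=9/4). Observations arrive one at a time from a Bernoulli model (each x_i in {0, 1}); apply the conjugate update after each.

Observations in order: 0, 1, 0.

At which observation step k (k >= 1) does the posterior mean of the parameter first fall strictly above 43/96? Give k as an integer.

obs 1: x=0 → posterior Beta(7/4, 13/4)
obs 2: x=1 → posterior Beta(11/4, 13/4)
obs 3: x=0 → posterior Beta(11/4, 17/4)

k = 2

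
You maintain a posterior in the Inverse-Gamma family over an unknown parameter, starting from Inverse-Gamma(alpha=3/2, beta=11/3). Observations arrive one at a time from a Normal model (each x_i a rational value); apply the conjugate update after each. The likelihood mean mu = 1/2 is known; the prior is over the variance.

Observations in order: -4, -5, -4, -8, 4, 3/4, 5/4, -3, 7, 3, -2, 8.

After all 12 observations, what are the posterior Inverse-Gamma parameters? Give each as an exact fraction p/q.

obs 1: x=-4 → posterior Inverse-Gamma(2, 331/24)
obs 2: x=-5 → posterior Inverse-Gamma(5/2, 347/12)
obs 3: x=-4 → posterior Inverse-Gamma(3, 937/24)
obs 4: x=-8 → posterior Inverse-Gamma(7/2, 451/6)
obs 5: x=4 → posterior Inverse-Gamma(4, 1951/24)
obs 6: x=3/4 → posterior Inverse-Gamma(9/2, 7807/96)
obs 7: x=5/4 → posterior Inverse-Gamma(5, 3917/48)
obs 8: x=-3 → posterior Inverse-Gamma(11/2, 4211/48)
obs 9: x=7 → posterior Inverse-Gamma(6, 5225/48)
obs 10: x=3 → posterior Inverse-Gamma(13/2, 5375/48)
obs 11: x=-2 → posterior Inverse-Gamma(7, 5525/48)
obs 12: x=8 → posterior Inverse-Gamma(15/2, 6875/48)

alpha=15/2, beta=6875/48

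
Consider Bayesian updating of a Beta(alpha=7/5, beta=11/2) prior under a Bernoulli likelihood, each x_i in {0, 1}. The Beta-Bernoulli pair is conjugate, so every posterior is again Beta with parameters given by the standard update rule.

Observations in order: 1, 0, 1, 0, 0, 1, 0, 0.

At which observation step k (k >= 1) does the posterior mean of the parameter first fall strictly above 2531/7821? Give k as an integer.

obs 1: x=1 → posterior Beta(12/5, 11/2)
obs 2: x=0 → posterior Beta(12/5, 13/2)
obs 3: x=1 → posterior Beta(17/5, 13/2)
obs 4: x=0 → posterior Beta(17/5, 15/2)
obs 5: x=0 → posterior Beta(17/5, 17/2)
obs 6: x=1 → posterior Beta(22/5, 17/2)
obs 7: x=0 → posterior Beta(22/5, 19/2)
obs 8: x=0 → posterior Beta(22/5, 21/2)

k = 3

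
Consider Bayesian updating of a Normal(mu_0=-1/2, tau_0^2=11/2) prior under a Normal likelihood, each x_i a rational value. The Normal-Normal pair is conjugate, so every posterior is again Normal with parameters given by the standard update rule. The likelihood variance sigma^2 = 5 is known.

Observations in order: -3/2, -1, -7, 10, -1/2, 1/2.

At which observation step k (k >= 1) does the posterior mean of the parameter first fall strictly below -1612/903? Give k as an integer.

k = 3

obs 1: x=-3/2 → posterior Normal(-43/42, 55/21)
obs 2: x=-1 → posterior Normal(-65/64, 55/32)
obs 3: x=-7 → posterior Normal(-219/86, 55/43)
obs 4: x=10 → posterior Normal(1/108, 55/54)
obs 5: x=-1/2 → posterior Normal(-1/13, 11/13)
obs 6: x=1/2 → posterior Normal(1/152, 55/76)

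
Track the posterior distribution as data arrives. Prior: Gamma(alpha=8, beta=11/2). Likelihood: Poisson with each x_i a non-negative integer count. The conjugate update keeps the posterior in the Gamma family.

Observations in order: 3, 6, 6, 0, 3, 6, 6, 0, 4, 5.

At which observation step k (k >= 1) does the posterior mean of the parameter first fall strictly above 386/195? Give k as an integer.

obs 1: x=3 → posterior Gamma(11, 13/2)
obs 2: x=6 → posterior Gamma(17, 15/2)
obs 3: x=6 → posterior Gamma(23, 17/2)
obs 4: x=0 → posterior Gamma(23, 19/2)
obs 5: x=3 → posterior Gamma(26, 21/2)
obs 6: x=6 → posterior Gamma(32, 23/2)
obs 7: x=6 → posterior Gamma(38, 25/2)
obs 8: x=0 → posterior Gamma(38, 27/2)
obs 9: x=4 → posterior Gamma(42, 29/2)
obs 10: x=5 → posterior Gamma(47, 31/2)

k = 2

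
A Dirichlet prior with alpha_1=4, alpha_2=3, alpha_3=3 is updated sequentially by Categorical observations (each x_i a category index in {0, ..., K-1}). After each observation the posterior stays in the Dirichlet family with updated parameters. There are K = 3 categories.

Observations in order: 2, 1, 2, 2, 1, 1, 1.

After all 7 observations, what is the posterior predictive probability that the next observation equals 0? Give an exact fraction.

obs 1: x=2 → posterior Dirichlet(4, 3, 4)
obs 2: x=1 → posterior Dirichlet(4, 4, 4)
obs 3: x=2 → posterior Dirichlet(4, 4, 5)
obs 4: x=2 → posterior Dirichlet(4, 4, 6)
obs 5: x=1 → posterior Dirichlet(4, 5, 6)
obs 6: x=1 → posterior Dirichlet(4, 6, 6)
obs 7: x=1 → posterior Dirichlet(4, 7, 6)

4/17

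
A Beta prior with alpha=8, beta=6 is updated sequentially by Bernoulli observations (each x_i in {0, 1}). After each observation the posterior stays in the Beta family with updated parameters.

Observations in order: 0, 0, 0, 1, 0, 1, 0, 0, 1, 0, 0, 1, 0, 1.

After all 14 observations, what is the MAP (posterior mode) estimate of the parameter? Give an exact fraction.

obs 1: x=0 → posterior Beta(8, 7)
obs 2: x=0 → posterior Beta(8, 8)
obs 3: x=0 → posterior Beta(8, 9)
obs 4: x=1 → posterior Beta(9, 9)
obs 5: x=0 → posterior Beta(9, 10)
obs 6: x=1 → posterior Beta(10, 10)
obs 7: x=0 → posterior Beta(10, 11)
obs 8: x=0 → posterior Beta(10, 12)
obs 9: x=1 → posterior Beta(11, 12)
obs 10: x=0 → posterior Beta(11, 13)
obs 11: x=0 → posterior Beta(11, 14)
obs 12: x=1 → posterior Beta(12, 14)
obs 13: x=0 → posterior Beta(12, 15)
obs 14: x=1 → posterior Beta(13, 15)

6/13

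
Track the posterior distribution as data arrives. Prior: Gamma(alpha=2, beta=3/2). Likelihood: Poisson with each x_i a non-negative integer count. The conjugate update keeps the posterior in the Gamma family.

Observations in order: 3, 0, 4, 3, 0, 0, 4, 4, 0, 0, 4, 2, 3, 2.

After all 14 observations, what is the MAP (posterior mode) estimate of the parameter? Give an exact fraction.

obs 1: x=3 → posterior Gamma(5, 5/2)
obs 2: x=0 → posterior Gamma(5, 7/2)
obs 3: x=4 → posterior Gamma(9, 9/2)
obs 4: x=3 → posterior Gamma(12, 11/2)
obs 5: x=0 → posterior Gamma(12, 13/2)
obs 6: x=0 → posterior Gamma(12, 15/2)
obs 7: x=4 → posterior Gamma(16, 17/2)
obs 8: x=4 → posterior Gamma(20, 19/2)
obs 9: x=0 → posterior Gamma(20, 21/2)
obs 10: x=0 → posterior Gamma(20, 23/2)
obs 11: x=4 → posterior Gamma(24, 25/2)
obs 12: x=2 → posterior Gamma(26, 27/2)
obs 13: x=3 → posterior Gamma(29, 29/2)
obs 14: x=2 → posterior Gamma(31, 31/2)

60/31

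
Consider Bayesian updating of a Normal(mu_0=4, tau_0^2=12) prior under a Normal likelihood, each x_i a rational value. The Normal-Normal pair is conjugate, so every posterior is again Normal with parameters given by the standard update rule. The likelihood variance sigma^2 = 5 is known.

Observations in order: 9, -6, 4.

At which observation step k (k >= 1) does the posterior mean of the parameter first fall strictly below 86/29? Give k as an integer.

obs 1: x=9 → posterior Normal(128/17, 60/17)
obs 2: x=-6 → posterior Normal(56/29, 60/29)
obs 3: x=4 → posterior Normal(104/41, 60/41)

k = 2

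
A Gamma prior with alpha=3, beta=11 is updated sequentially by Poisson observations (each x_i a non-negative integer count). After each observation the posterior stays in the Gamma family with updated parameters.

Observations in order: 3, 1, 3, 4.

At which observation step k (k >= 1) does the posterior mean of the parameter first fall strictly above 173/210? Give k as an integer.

k = 4

obs 1: x=3 → posterior Gamma(6, 12)
obs 2: x=1 → posterior Gamma(7, 13)
obs 3: x=3 → posterior Gamma(10, 14)
obs 4: x=4 → posterior Gamma(14, 15)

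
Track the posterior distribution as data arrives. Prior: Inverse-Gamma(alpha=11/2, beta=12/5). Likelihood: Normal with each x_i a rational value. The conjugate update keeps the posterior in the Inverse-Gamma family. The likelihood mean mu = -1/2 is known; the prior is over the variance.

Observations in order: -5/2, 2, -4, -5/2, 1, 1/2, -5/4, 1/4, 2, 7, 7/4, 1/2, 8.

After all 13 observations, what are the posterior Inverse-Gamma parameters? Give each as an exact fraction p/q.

obs 1: x=-5/2 → posterior Inverse-Gamma(6, 22/5)
obs 2: x=2 → posterior Inverse-Gamma(13/2, 301/40)
obs 3: x=-4 → posterior Inverse-Gamma(7, 273/20)
obs 4: x=-5/2 → posterior Inverse-Gamma(15/2, 313/20)
obs 5: x=1 → posterior Inverse-Gamma(8, 671/40)
obs 6: x=1/2 → posterior Inverse-Gamma(17/2, 691/40)
obs 7: x=-5/4 → posterior Inverse-Gamma(9, 2809/160)
obs 8: x=1/4 → posterior Inverse-Gamma(19/2, 1427/80)
obs 9: x=2 → posterior Inverse-Gamma(10, 1677/80)
obs 10: x=7 → posterior Inverse-Gamma(21/2, 3927/80)
obs 11: x=7/4 → posterior Inverse-Gamma(11, 8259/160)
obs 12: x=1/2 → posterior Inverse-Gamma(23/2, 8339/160)
obs 13: x=8 → posterior Inverse-Gamma(12, 14119/160)

alpha=12, beta=14119/160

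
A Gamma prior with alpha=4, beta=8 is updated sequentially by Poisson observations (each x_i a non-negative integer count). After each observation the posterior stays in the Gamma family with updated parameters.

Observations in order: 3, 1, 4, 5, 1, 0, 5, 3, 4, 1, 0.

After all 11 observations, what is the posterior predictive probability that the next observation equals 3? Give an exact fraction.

obs 1: x=3 → posterior Gamma(7, 9)
obs 2: x=1 → posterior Gamma(8, 10)
obs 3: x=4 → posterior Gamma(12, 11)
obs 4: x=5 → posterior Gamma(17, 12)
obs 5: x=1 → posterior Gamma(18, 13)
obs 6: x=0 → posterior Gamma(18, 14)
obs 7: x=5 → posterior Gamma(23, 15)
obs 8: x=3 → posterior Gamma(26, 16)
obs 9: x=4 → posterior Gamma(30, 17)
obs 10: x=1 → posterior Gamma(31, 18)
obs 11: x=0 → posterior Gamma(31, 19)

1493193217355927798279856176231041807945079/10737418240000000000000000000000000000000000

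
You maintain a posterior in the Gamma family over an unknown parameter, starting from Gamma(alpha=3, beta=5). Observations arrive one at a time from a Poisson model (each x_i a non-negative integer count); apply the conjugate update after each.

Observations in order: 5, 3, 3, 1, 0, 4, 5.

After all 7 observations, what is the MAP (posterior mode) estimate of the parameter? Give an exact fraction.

23/12

obs 1: x=5 → posterior Gamma(8, 6)
obs 2: x=3 → posterior Gamma(11, 7)
obs 3: x=3 → posterior Gamma(14, 8)
obs 4: x=1 → posterior Gamma(15, 9)
obs 5: x=0 → posterior Gamma(15, 10)
obs 6: x=4 → posterior Gamma(19, 11)
obs 7: x=5 → posterior Gamma(24, 12)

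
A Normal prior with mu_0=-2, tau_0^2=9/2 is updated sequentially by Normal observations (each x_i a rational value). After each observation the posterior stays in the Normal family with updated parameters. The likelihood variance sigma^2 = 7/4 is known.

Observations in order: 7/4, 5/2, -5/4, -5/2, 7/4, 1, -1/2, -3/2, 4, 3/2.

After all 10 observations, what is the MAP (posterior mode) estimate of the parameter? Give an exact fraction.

obs 1: x=7/4 → posterior Normal(7/10, 63/50)
obs 2: x=5/2 → posterior Normal(125/86, 63/86)
obs 3: x=-5/4 → posterior Normal(40/61, 63/122)
obs 4: x=-5/2 → posterior Normal(-5/79, 63/158)
obs 5: x=7/4 → posterior Normal(53/194, 63/194)
obs 6: x=1 → posterior Normal(89/230, 63/230)
obs 7: x=-1/2 → posterior Normal(71/266, 9/38)
obs 8: x=-3/2 → posterior Normal(17/302, 63/302)
obs 9: x=4 → posterior Normal(161/338, 63/338)
obs 10: x=3/2 → posterior Normal(215/374, 63/374)

215/374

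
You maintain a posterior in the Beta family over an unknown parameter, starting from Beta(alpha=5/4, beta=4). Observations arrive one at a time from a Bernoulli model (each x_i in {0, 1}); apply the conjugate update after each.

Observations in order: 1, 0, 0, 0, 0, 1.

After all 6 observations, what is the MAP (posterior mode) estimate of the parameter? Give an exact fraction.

obs 1: x=1 → posterior Beta(9/4, 4)
obs 2: x=0 → posterior Beta(9/4, 5)
obs 3: x=0 → posterior Beta(9/4, 6)
obs 4: x=0 → posterior Beta(9/4, 7)
obs 5: x=0 → posterior Beta(9/4, 8)
obs 6: x=1 → posterior Beta(13/4, 8)

9/37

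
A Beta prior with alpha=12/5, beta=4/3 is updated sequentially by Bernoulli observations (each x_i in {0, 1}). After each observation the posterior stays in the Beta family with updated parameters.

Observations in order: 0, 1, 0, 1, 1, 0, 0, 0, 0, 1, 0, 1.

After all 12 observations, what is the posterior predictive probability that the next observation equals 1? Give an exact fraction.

111/236

obs 1: x=0 → posterior Beta(12/5, 7/3)
obs 2: x=1 → posterior Beta(17/5, 7/3)
obs 3: x=0 → posterior Beta(17/5, 10/3)
obs 4: x=1 → posterior Beta(22/5, 10/3)
obs 5: x=1 → posterior Beta(27/5, 10/3)
obs 6: x=0 → posterior Beta(27/5, 13/3)
obs 7: x=0 → posterior Beta(27/5, 16/3)
obs 8: x=0 → posterior Beta(27/5, 19/3)
obs 9: x=0 → posterior Beta(27/5, 22/3)
obs 10: x=1 → posterior Beta(32/5, 22/3)
obs 11: x=0 → posterior Beta(32/5, 25/3)
obs 12: x=1 → posterior Beta(37/5, 25/3)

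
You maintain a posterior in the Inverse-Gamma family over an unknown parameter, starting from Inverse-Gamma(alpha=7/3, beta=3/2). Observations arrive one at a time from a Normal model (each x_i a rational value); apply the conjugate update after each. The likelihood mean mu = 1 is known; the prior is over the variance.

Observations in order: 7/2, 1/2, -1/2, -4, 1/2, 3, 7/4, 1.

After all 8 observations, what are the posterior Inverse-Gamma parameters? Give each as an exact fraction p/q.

alpha=19/3, beta=665/32

obs 1: x=7/2 → posterior Inverse-Gamma(17/6, 37/8)
obs 2: x=1/2 → posterior Inverse-Gamma(10/3, 19/4)
obs 3: x=-1/2 → posterior Inverse-Gamma(23/6, 47/8)
obs 4: x=-4 → posterior Inverse-Gamma(13/3, 147/8)
obs 5: x=1/2 → posterior Inverse-Gamma(29/6, 37/2)
obs 6: x=3 → posterior Inverse-Gamma(16/3, 41/2)
obs 7: x=7/4 → posterior Inverse-Gamma(35/6, 665/32)
obs 8: x=1 → posterior Inverse-Gamma(19/3, 665/32)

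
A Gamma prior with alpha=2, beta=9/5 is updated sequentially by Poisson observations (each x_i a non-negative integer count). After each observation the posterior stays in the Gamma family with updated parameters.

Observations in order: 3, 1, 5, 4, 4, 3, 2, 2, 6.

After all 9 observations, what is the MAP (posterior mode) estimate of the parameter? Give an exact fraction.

obs 1: x=3 → posterior Gamma(5, 14/5)
obs 2: x=1 → posterior Gamma(6, 19/5)
obs 3: x=5 → posterior Gamma(11, 24/5)
obs 4: x=4 → posterior Gamma(15, 29/5)
obs 5: x=4 → posterior Gamma(19, 34/5)
obs 6: x=3 → posterior Gamma(22, 39/5)
obs 7: x=2 → posterior Gamma(24, 44/5)
obs 8: x=2 → posterior Gamma(26, 49/5)
obs 9: x=6 → posterior Gamma(32, 54/5)

155/54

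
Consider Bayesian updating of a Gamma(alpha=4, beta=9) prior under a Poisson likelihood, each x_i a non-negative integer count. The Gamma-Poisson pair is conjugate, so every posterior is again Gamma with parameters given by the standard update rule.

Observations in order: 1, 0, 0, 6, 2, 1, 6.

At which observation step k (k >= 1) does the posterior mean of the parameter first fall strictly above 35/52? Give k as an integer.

k = 4

obs 1: x=1 → posterior Gamma(5, 10)
obs 2: x=0 → posterior Gamma(5, 11)
obs 3: x=0 → posterior Gamma(5, 12)
obs 4: x=6 → posterior Gamma(11, 13)
obs 5: x=2 → posterior Gamma(13, 14)
obs 6: x=1 → posterior Gamma(14, 15)
obs 7: x=6 → posterior Gamma(20, 16)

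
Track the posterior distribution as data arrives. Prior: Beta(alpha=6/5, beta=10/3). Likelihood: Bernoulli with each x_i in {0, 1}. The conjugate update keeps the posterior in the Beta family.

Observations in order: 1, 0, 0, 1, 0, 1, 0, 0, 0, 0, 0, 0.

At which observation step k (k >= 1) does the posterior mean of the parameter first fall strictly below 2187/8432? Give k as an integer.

obs 1: x=1 → posterior Beta(11/5, 10/3)
obs 2: x=0 → posterior Beta(11/5, 13/3)
obs 3: x=0 → posterior Beta(11/5, 16/3)
obs 4: x=1 → posterior Beta(16/5, 16/3)
obs 5: x=0 → posterior Beta(16/5, 19/3)
obs 6: x=1 → posterior Beta(21/5, 19/3)
obs 7: x=0 → posterior Beta(21/5, 22/3)
obs 8: x=0 → posterior Beta(21/5, 25/3)
obs 9: x=0 → posterior Beta(21/5, 28/3)
obs 10: x=0 → posterior Beta(21/5, 31/3)
obs 11: x=0 → posterior Beta(21/5, 34/3)
obs 12: x=0 → posterior Beta(21/5, 37/3)

k = 12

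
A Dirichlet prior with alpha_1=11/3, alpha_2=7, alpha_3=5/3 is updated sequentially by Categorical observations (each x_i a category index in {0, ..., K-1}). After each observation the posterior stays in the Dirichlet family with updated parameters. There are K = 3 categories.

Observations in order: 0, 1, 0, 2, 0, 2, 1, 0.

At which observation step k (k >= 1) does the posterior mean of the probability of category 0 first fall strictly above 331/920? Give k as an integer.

obs 1: x=0 → posterior Dirichlet(14/3, 7, 5/3)
obs 2: x=1 → posterior Dirichlet(14/3, 8, 5/3)
obs 3: x=0 → posterior Dirichlet(17/3, 8, 5/3)
obs 4: x=2 → posterior Dirichlet(17/3, 8, 8/3)
obs 5: x=0 → posterior Dirichlet(20/3, 8, 8/3)
obs 6: x=2 → posterior Dirichlet(20/3, 8, 11/3)
obs 7: x=1 → posterior Dirichlet(20/3, 9, 11/3)
obs 8: x=0 → posterior Dirichlet(23/3, 9, 11/3)

k = 3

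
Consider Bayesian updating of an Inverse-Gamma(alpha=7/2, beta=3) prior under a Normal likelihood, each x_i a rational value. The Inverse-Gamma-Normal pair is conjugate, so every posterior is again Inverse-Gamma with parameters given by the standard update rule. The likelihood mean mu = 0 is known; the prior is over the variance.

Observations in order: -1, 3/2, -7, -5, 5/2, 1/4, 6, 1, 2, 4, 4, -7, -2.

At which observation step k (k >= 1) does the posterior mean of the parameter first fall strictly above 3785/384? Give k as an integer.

k = 7

obs 1: x=-1 → posterior Inverse-Gamma(4, 7/2)
obs 2: x=3/2 → posterior Inverse-Gamma(9/2, 37/8)
obs 3: x=-7 → posterior Inverse-Gamma(5, 233/8)
obs 4: x=-5 → posterior Inverse-Gamma(11/2, 333/8)
obs 5: x=5/2 → posterior Inverse-Gamma(6, 179/4)
obs 6: x=1/4 → posterior Inverse-Gamma(13/2, 1433/32)
obs 7: x=6 → posterior Inverse-Gamma(7, 2009/32)
obs 8: x=1 → posterior Inverse-Gamma(15/2, 2025/32)
obs 9: x=2 → posterior Inverse-Gamma(8, 2089/32)
obs 10: x=4 → posterior Inverse-Gamma(17/2, 2345/32)
obs 11: x=4 → posterior Inverse-Gamma(9, 2601/32)
obs 12: x=-7 → posterior Inverse-Gamma(19/2, 3385/32)
obs 13: x=-2 → posterior Inverse-Gamma(10, 3449/32)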